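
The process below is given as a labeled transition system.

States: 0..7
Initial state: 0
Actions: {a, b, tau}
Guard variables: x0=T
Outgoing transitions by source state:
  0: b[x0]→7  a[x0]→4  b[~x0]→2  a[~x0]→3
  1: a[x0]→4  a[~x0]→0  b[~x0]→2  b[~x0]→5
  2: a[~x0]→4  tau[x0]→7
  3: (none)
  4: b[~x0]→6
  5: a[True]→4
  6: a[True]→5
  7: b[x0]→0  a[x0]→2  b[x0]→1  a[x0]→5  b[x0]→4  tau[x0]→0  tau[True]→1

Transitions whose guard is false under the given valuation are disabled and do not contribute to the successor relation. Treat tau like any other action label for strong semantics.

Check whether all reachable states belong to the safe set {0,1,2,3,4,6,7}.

Answer: INVARIANT VIOLATED at state 5

Analysis:
Allowed set {0,1,2,3,4,6,7}
R = {0,1,2,4,5,7}
  0: ✓
  1: ✓
  2: ✓
  4: ✓
  5: outside
  7: ✓
witness against invariant: b·a → 5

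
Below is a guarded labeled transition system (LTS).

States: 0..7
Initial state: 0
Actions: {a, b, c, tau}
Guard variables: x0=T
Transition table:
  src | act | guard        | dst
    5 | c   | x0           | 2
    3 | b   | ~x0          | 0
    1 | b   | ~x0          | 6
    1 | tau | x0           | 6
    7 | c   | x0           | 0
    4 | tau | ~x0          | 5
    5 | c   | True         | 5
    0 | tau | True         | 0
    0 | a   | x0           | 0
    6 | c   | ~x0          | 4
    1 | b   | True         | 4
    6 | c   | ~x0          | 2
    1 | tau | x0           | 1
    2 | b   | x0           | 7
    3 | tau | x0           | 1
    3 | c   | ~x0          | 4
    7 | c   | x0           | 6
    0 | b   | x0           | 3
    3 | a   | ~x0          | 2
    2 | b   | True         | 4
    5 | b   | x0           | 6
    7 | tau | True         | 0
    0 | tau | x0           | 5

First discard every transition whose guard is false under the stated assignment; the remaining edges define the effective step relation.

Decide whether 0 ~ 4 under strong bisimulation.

Bisimulation quotient by refinement:
  π0 = {{0,1,2,3,4,5,6,7}}
  π1 = {{0},{1},{2},{3},{4,6},{5},{7}}
7 equivalence class(es) (converged in 2)
class of 0: {0}; class of 4: {4,6}

Answer: NOT BISIMILAR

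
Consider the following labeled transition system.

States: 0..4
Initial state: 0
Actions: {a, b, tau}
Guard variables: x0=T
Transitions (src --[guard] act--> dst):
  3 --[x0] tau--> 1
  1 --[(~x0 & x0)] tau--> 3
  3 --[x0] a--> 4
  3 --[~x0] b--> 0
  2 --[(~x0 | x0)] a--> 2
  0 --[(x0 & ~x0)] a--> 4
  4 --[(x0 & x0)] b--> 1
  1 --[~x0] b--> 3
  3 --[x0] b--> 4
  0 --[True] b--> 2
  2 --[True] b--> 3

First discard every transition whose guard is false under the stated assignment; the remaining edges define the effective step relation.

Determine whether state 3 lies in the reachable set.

Answer: REACHABLE

Analysis:
After dropping false guards: 7 live edges.
Layer 0: {0}
Layer 1: {2}  total {0,2}
Layer 2: {3}  total {0,2,3}
Layer 3: {1,4}  total {0,1,2,3,4}
Reach set: {0,1,2,3,4}
trace reaching 3: b·b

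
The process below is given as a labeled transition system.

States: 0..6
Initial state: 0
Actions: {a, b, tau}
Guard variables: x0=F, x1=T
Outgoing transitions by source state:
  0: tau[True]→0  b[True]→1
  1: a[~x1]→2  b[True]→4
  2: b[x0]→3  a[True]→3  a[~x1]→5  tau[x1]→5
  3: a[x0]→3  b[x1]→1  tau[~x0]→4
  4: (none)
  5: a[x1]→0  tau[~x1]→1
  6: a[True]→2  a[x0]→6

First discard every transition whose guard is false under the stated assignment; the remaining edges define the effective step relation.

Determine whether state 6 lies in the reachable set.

Guard filter leaves 9 enabled edge(s).
depth 0: {0}
depth 1: {1}  cumulative {0,1}
depth 2: {4}  cumulative {0,1,4}
Reachable = {0,1,4}

Answer: UNREACHABLE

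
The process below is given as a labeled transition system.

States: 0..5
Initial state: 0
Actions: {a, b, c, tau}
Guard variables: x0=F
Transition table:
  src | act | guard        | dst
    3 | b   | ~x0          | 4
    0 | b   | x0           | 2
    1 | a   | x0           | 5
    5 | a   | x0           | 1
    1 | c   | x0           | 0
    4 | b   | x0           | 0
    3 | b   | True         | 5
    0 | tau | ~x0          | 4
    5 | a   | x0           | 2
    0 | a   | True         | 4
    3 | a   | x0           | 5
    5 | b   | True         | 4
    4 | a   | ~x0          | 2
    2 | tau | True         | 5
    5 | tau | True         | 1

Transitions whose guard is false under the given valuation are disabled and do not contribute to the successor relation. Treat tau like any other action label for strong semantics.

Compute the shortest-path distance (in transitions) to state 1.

BFS to 1:
  L0 = {0}
  L1 = {4}
  L2 = {2}
  L3 = {5}
  L4 = {1}
depth(1)=4, e.g. a·a·tau·tau

Answer: 4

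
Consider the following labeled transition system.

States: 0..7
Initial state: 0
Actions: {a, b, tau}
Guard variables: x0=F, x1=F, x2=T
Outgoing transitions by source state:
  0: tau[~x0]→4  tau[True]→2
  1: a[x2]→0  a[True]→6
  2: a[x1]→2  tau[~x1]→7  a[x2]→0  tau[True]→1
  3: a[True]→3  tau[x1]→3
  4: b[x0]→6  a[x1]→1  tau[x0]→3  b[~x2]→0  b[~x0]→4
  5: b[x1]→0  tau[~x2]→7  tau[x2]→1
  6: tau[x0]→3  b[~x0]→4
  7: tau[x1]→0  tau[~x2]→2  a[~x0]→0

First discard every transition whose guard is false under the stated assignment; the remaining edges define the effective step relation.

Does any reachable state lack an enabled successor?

Answer: DEADLOCK-FREE

Trace:
Reachable = {0,1,2,4,6,7}
  0: tau→2  tau→4  [deg 2]
  1: a→0  a→6  [deg 2]
  2: a→0  tau→1  tau→7  [deg 3]
  4: b→4  [deg 1]
  6: b→4  [deg 1]
  7: a→0  [deg 1]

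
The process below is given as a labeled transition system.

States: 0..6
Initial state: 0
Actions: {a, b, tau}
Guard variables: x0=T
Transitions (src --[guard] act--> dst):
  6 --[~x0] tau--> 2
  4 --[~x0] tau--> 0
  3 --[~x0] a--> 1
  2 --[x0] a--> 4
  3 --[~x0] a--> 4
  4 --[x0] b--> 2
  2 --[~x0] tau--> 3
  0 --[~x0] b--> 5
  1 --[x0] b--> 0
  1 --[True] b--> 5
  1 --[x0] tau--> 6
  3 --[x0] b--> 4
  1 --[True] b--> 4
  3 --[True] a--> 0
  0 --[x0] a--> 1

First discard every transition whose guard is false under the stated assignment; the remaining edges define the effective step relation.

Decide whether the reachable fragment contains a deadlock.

R = {0,1,2,4,5,6}
  0: a→1  [deg 1]
  1: b→0  b→4  b→5  tau→6  [deg 4]
  2: a→4  [deg 1]
  4: b→2  [deg 1]
  5: ∅  [deadlock]
  6: ∅  [deadlock]
witness 5: a·b

Answer: DEADLOCK at state 5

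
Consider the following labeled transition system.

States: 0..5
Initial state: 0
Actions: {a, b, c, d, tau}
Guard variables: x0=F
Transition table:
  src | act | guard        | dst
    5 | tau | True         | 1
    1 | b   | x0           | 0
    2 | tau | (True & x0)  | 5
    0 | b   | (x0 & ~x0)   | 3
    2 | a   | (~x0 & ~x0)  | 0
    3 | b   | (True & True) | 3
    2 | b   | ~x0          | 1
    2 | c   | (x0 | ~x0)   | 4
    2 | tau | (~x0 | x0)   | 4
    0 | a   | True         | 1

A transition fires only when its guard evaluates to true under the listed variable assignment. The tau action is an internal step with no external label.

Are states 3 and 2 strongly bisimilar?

Compute ~ classes (split until stable):
  round 0: {{0,1,2,3,4,5}}
  round 1: {{0},{1,4},{2},{3},{5}}
5 equivalence class(es) (converged in 2)
[3]={3}  [2]={2}

Answer: NOT BISIMILAR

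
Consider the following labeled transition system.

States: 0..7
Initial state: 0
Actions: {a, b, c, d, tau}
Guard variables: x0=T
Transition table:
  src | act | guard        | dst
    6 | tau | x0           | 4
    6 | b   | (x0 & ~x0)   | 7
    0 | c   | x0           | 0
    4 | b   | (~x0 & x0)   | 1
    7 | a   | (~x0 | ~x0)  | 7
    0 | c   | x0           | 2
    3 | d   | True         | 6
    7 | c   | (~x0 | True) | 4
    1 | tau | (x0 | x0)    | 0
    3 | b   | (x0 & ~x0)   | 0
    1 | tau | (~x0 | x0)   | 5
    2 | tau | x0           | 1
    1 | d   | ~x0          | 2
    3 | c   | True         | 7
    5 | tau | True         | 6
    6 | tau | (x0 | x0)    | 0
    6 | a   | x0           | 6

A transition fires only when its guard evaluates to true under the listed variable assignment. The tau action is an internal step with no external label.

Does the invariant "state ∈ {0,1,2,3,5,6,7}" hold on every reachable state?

Safe = {0,1,2,3,5,6,7}
R = {0,1,2,4,5,6}
  0: ✓
  1: ✓
  2: ✓
  4: VIOLATES
  5: ✓
  6: ✓
reach 4 via c·tau·tau·tau·tau — violates

Answer: INVARIANT VIOLATED at state 4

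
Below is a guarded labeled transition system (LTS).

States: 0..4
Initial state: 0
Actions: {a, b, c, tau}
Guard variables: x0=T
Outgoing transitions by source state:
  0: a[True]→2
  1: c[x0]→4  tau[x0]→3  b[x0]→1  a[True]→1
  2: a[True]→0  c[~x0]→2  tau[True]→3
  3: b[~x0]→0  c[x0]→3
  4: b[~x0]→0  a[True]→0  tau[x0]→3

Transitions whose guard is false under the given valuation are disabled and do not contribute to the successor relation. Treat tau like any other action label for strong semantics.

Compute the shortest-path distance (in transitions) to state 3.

Breadth-first toward 3:
  L0 = {0}
  L1 = {2}
  L2 = {3}
first hit 3 at d=2 via a·tau

Answer: 2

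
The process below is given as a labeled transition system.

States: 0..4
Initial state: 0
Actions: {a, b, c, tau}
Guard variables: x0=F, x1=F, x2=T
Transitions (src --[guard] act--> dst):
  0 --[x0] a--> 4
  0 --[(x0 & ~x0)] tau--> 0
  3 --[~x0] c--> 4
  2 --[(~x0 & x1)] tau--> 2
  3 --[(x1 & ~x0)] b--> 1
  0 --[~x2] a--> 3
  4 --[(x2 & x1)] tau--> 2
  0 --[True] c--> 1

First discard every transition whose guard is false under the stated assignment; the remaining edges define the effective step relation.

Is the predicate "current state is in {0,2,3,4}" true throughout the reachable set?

Answer: INVARIANT VIOLATED at state 1

Trace:
Allowed set {0,2,3,4}
Reachable = {0,1}
  0: safe
  1: VIOLATES
witness against invariant: c → 1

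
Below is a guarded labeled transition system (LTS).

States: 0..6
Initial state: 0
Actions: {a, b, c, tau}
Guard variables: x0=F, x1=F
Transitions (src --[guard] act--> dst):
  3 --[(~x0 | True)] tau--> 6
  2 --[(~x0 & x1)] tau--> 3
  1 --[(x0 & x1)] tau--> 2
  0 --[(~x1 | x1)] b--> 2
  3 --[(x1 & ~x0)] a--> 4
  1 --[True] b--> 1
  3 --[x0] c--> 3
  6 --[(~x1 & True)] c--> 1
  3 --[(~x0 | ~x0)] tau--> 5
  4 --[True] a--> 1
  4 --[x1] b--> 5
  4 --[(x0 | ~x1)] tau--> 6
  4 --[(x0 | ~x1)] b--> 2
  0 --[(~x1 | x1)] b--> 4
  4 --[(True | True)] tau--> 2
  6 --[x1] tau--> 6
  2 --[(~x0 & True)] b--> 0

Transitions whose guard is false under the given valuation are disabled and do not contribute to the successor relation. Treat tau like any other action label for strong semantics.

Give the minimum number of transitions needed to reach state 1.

Answer: 2

Working:
BFS to 1:
  L0 = {0}
  L1 = {2,4}
  L2 = {1,6}
first hit 1 at d=2 via b·a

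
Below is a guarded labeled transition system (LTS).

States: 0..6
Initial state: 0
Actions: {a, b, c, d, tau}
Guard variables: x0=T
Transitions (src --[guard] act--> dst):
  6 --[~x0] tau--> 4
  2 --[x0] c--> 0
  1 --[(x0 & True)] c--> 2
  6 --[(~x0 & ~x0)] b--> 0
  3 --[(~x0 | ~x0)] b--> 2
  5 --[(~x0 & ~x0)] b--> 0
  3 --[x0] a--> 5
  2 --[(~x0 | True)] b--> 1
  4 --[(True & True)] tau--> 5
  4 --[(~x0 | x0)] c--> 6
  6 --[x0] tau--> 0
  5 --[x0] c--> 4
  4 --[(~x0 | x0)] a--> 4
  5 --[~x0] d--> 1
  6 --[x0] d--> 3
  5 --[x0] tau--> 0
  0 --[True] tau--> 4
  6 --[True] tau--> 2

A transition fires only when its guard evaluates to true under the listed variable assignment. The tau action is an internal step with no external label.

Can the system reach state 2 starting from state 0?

Guard filter leaves 13 enabled edge(s).
L0 = {0}
L1 = {4}  total {0,4}
L2 = {5,6}  total {0,4,5,6}
L3 = {2,3}  total {0,2,3,4,5,6}
L4 = {1}  total {0,1,2,3,4,5,6}
Reachable = {0,1,2,3,4,5,6}
Path to 2: tau·c·tau

Answer: REACHABLE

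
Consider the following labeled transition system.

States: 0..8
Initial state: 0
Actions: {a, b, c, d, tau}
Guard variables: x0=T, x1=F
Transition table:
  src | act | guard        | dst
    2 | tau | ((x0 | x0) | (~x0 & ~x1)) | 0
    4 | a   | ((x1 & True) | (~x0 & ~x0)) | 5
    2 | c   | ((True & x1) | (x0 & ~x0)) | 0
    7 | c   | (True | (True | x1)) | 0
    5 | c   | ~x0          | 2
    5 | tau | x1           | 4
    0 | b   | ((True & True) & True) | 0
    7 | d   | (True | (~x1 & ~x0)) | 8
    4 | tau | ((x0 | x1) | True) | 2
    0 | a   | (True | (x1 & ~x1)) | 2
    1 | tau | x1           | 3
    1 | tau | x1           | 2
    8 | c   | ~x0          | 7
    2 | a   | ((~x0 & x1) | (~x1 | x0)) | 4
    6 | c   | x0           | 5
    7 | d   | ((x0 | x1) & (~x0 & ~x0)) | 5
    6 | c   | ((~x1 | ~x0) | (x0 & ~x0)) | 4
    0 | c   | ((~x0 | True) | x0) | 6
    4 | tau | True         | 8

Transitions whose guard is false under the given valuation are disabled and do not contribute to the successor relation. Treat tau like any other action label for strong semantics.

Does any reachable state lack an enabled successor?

Answer: DEADLOCK at state 5

Analysis:
Reach set: {0,2,4,5,6,8}
  0: a→2  b→0  c→6  [deg 3]
  2: a→4  tau→0  [deg 2]
  4: tau→2  tau→8  [deg 2]
  5: ∅  [deadlock]
  6: c→4  c→5  [deg 2]
  8: ∅  [deadlock]
Path to 5: c·c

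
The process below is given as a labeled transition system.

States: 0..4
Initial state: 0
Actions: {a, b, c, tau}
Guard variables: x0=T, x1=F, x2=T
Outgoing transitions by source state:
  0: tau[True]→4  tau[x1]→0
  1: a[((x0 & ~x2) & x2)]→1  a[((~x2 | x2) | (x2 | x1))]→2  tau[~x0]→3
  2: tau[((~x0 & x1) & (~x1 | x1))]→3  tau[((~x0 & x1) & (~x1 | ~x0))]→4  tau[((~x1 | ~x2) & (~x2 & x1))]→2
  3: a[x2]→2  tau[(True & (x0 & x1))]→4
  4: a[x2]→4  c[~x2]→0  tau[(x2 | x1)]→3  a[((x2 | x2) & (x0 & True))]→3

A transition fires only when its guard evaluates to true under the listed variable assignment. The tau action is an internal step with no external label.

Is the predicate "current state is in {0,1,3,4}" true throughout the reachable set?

Answer: INVARIANT VIOLATED at state 2

Trace:
Allowed set {0,1,3,4}
R = {0,2,3,4}
  0: ✓
  2: ✗ unsafe
  3: ✓
  4: ✓
reach 2 via tau·a·a — violates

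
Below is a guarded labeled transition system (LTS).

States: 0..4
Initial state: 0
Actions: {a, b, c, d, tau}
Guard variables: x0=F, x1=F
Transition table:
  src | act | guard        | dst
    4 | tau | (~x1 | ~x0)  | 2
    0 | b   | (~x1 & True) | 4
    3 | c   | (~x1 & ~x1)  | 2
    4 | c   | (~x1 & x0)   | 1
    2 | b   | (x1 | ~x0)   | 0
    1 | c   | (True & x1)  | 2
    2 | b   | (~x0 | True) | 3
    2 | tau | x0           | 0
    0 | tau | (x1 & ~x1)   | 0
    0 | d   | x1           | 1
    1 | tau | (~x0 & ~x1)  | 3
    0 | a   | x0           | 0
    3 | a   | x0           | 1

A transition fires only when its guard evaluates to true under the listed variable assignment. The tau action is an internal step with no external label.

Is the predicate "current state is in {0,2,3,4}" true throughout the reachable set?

Inv-set: {0,2,3,4}
R = {0,2,3,4}
  0: ok
  2: ok
  3: ok
  4: ok

Answer: INVARIANT HOLDS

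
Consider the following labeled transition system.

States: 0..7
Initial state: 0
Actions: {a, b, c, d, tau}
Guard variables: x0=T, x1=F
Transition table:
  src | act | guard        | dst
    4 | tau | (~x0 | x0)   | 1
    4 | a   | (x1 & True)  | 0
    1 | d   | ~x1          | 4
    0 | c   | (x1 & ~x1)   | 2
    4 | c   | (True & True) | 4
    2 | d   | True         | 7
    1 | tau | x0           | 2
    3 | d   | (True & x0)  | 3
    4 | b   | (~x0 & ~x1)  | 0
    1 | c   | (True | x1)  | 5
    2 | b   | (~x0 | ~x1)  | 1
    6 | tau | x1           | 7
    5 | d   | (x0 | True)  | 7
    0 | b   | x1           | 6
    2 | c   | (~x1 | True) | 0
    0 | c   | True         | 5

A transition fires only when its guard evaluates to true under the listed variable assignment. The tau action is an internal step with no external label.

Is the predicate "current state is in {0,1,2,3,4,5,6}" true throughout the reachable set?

Answer: INVARIANT VIOLATED at state 7

Trace:
Safe = {0,1,2,3,4,5,6}
R = {0,5,7}
  0: ok
  5: ok
  7: ✗ unsafe
witness against invariant: c·d → 7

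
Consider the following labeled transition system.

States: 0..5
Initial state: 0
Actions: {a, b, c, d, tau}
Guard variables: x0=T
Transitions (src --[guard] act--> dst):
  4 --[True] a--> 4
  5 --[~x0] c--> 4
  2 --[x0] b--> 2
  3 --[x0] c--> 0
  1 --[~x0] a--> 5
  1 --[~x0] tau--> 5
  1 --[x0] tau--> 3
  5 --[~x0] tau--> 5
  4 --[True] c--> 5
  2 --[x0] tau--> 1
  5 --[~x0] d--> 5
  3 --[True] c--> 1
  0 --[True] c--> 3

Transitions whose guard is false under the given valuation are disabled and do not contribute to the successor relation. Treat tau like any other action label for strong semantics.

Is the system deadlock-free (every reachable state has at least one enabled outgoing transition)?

Answer: DEADLOCK-FREE

Analysis:
Reach set: {0,1,3}
  0: c→3  [deg 1]
  1: tau→3  [deg 1]
  3: c→0  c→1  [deg 2]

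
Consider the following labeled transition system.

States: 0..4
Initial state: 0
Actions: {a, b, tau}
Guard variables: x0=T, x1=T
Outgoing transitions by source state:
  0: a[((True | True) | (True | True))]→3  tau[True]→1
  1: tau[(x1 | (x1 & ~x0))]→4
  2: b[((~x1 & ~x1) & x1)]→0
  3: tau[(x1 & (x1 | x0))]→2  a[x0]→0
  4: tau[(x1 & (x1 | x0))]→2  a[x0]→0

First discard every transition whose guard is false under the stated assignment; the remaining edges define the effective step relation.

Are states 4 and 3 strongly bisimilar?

Answer: BISIMILAR

Working:
Compute ~ classes (split until stable):
  P[0] = {{0,1,2,3,4}}
  P[1] = {{0,3,4},{1},{2}}
  P[2] = {{0},{1},{2},{3,4}}
4 equivalence class(es) (converged in 3)
4∈{3,4}, 3∈{3,4}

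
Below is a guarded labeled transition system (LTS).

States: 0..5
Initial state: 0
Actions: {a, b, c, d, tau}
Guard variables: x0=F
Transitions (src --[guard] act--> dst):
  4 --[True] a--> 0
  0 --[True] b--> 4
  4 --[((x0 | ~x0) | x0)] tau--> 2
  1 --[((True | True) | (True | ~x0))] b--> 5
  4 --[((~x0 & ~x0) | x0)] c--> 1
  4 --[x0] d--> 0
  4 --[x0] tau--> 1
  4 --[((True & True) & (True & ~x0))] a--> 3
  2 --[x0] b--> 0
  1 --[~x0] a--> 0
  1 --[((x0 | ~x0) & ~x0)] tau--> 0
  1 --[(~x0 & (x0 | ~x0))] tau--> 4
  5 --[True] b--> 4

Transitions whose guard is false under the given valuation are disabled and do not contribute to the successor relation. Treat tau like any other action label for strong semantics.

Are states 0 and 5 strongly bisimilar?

Bisimulation quotient by refinement:
  round 0: {{0,1,2,3,4,5}}
  round 1: {{0,5},{1},{2,3},{4}}
4 equivalence class(es) (converged in 2)
[0]={0,5}  [5]={0,5}

Answer: BISIMILAR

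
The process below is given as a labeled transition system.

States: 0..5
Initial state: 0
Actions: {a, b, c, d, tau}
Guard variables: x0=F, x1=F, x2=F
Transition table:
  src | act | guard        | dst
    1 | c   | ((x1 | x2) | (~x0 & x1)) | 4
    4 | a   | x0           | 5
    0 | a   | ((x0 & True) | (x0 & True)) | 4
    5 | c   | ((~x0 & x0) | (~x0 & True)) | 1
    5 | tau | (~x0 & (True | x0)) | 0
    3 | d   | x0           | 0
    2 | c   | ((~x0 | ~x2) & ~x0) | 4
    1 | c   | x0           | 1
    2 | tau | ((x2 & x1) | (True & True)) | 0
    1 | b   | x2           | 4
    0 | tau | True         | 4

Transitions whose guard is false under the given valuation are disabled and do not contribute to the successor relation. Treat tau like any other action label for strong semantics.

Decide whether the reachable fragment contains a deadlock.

Answer: DEADLOCK at state 4

Working:
Reachable = {0,4}
  0: tau→4  [1 exit(s)]
  4: ∅  [deadlock]
trace reaching 4: tau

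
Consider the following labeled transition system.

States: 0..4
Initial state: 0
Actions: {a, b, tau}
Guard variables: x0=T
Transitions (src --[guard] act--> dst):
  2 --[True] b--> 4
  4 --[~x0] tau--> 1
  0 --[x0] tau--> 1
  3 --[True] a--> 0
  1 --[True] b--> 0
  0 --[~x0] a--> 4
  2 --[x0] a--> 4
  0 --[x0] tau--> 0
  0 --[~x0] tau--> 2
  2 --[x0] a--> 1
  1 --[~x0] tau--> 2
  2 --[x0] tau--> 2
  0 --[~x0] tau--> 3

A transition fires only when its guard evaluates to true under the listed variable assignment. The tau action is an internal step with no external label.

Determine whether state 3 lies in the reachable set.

After dropping false guards: 8 live edges.
Layer 0: {0}
Layer 1: {1}  total {0,1}
R = {0,1}

Answer: UNREACHABLE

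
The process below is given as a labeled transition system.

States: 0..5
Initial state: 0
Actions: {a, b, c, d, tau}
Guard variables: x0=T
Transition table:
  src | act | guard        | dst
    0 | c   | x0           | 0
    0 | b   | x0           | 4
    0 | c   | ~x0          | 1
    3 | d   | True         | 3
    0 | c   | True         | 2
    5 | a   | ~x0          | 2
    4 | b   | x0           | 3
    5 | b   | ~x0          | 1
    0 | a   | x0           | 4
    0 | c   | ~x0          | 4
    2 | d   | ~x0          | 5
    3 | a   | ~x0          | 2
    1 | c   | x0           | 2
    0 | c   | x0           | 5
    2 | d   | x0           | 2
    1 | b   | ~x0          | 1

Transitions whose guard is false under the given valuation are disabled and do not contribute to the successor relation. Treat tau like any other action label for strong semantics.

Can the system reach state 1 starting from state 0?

Answer: UNREACHABLE

Analysis:
After dropping false guards: 9 live edges.
depth 0: {0}
depth 1: {2,4,5}  total {0,2,4,5}
depth 2: {3}  total {0,2,3,4,5}
R = {0,2,3,4,5}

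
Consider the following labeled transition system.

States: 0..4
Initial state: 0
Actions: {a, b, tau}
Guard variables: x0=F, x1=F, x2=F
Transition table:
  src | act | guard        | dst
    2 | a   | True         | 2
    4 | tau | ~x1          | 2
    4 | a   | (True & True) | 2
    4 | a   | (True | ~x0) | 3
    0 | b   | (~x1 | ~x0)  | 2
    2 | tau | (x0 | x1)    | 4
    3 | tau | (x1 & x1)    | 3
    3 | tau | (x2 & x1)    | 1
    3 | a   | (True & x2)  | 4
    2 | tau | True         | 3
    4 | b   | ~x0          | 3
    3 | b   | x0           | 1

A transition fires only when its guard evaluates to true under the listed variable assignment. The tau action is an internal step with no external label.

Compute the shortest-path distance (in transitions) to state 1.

BFS to 1:
  L0 = {0}
  L1 = {2}
  L2 = {3}
1 never appears.

Answer: UNREACHABLE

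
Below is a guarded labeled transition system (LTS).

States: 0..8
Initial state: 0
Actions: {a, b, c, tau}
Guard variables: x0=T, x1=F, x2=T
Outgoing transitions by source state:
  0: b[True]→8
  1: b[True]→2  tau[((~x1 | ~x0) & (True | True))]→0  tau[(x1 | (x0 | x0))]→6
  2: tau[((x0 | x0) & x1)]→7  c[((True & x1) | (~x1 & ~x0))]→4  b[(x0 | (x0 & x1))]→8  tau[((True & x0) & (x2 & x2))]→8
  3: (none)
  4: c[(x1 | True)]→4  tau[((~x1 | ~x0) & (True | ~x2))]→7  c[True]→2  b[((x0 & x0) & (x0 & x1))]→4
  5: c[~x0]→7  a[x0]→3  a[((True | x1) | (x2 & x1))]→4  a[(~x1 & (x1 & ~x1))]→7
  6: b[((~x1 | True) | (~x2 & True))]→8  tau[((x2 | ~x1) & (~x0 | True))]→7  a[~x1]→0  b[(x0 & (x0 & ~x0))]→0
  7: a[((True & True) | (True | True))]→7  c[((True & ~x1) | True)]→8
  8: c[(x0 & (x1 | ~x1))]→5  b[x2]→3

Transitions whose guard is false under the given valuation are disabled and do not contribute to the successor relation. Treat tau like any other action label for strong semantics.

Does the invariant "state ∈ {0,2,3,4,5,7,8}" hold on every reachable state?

Allowed set {0,2,3,4,5,7,8}
Reachable = {0,2,3,4,5,7,8}
  0: ok
  2: ok
  3: ok
  4: ok
  5: ok
  7: ok
  8: ok

Answer: INVARIANT HOLDS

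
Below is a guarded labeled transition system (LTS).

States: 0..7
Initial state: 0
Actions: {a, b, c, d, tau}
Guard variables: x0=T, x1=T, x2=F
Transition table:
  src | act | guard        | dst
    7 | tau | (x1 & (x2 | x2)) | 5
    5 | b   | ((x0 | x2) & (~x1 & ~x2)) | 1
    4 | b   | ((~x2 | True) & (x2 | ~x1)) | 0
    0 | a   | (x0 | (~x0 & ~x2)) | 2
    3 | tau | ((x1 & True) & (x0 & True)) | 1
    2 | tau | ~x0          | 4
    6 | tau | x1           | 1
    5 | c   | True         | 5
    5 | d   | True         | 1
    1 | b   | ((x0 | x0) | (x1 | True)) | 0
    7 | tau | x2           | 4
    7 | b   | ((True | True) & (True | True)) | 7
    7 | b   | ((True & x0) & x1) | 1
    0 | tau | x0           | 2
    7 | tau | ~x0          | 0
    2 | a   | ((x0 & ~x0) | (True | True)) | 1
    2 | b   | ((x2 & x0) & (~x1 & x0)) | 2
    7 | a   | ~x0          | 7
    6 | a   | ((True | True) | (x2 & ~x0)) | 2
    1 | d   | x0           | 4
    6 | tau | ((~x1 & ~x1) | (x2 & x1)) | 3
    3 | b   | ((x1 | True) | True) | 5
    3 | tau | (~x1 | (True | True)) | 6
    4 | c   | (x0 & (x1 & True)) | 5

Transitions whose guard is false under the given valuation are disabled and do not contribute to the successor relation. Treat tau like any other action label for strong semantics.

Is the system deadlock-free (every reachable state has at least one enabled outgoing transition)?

Reachable = {0,1,2,4,5}
  0: a→2  tau→2  [2 out]
  1: b→0  d→4  [2 out]
  2: a→1  [1 out]
  4: c→5  [1 out]
  5: c→5  d→1  [2 out]

Answer: DEADLOCK-FREE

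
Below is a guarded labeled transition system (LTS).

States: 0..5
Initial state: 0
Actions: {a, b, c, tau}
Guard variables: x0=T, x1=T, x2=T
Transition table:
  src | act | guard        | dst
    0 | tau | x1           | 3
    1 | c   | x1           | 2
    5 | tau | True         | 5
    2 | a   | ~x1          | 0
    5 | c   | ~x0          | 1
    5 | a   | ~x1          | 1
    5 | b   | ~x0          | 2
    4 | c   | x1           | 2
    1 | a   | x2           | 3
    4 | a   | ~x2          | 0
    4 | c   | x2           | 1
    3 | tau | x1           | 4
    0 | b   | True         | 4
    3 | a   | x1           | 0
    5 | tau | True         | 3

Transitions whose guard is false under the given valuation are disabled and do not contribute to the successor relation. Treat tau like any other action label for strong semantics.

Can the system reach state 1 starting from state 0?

After dropping false guards: 10 live edges.
L0 = {0}
L1 = {3,4}  now seen {0,3,4}
L2 = {1,2}  now seen {0,1,2,3,4}
Reachable = {0,1,2,3,4}
witness 1: b·c

Answer: REACHABLE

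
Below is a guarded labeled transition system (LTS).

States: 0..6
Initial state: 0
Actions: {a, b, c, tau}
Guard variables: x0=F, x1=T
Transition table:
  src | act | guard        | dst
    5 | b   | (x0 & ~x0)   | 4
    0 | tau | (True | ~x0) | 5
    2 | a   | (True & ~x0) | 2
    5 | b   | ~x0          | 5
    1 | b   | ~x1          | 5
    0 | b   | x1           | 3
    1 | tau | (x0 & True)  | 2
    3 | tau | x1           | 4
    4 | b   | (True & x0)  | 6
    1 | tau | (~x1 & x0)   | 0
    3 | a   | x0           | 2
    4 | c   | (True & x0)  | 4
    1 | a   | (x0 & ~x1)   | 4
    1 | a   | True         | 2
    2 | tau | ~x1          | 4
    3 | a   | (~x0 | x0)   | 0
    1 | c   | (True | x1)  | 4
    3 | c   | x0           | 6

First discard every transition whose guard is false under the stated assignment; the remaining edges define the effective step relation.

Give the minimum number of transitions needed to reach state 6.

Layered search for 6:
  Layer 0: {0}
  Layer 1: {3,5}
  Layer 2: {4}
6 never appears.

Answer: UNREACHABLE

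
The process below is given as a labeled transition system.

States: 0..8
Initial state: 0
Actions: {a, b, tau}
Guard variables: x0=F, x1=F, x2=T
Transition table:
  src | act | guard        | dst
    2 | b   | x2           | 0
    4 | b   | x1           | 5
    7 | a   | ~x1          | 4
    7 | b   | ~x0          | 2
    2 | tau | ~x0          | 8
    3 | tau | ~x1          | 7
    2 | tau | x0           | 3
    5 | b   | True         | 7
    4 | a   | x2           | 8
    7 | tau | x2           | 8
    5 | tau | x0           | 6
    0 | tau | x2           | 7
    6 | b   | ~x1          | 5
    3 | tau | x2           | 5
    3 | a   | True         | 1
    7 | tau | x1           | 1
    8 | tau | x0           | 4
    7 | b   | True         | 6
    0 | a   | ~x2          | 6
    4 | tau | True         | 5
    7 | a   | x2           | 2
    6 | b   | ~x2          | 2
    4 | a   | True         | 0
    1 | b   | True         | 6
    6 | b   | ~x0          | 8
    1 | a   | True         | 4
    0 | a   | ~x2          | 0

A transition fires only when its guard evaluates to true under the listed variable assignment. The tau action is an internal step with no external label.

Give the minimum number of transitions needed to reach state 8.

Layered search for 8:
  L0 = {0}
  L1 = {7}
  L2 = {2,4,6,8}
8 enters at depth 2; path tau·tau

Answer: 2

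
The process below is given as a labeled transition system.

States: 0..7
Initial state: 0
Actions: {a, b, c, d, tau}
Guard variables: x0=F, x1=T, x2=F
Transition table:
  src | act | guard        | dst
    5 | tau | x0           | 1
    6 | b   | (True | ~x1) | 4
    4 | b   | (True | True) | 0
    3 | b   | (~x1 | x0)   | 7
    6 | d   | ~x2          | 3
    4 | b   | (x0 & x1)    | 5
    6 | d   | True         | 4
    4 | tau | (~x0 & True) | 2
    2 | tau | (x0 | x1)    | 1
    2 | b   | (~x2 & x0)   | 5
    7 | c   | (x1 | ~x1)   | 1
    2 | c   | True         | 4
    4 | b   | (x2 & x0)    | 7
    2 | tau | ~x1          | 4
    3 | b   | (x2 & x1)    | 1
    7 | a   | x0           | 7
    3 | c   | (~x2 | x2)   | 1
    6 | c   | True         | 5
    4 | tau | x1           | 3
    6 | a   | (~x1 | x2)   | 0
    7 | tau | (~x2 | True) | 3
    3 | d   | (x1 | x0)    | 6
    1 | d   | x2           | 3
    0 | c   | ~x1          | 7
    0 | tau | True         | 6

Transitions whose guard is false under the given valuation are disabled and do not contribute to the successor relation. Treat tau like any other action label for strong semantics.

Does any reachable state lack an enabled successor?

Reachable = {0,1,2,3,4,5,6}
  0: tau→6  [1 out]
  1: ∅  [deadlock]
  2: c→4  tau→1  [2 out]
  3: c→1  d→6  [2 out]
  4: b→0  tau→2  tau→3  [3 out]
  5: ∅  [deadlock]
  6: b→4  c→5  d→3  d→4  [4 out]
trace reaching 1: tau·d·c

Answer: DEADLOCK at state 1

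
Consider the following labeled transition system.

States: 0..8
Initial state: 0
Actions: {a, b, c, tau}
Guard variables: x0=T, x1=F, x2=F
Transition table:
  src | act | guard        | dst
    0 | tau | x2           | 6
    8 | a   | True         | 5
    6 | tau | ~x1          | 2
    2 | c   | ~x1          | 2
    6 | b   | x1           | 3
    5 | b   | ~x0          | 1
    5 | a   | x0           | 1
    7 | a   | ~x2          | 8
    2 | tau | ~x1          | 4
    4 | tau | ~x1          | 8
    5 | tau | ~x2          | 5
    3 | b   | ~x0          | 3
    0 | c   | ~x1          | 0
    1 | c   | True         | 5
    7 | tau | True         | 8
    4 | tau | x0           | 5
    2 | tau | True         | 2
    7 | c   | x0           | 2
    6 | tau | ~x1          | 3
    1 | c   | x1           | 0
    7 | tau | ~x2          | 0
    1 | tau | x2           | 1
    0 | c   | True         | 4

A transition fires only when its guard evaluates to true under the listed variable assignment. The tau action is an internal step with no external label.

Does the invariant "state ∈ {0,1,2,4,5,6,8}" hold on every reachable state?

Inv-set: {0,1,2,4,5,6,8}
R = {0,1,4,5,8}
  0: ok
  1: ok
  4: ok
  5: ok
  8: ok

Answer: INVARIANT HOLDS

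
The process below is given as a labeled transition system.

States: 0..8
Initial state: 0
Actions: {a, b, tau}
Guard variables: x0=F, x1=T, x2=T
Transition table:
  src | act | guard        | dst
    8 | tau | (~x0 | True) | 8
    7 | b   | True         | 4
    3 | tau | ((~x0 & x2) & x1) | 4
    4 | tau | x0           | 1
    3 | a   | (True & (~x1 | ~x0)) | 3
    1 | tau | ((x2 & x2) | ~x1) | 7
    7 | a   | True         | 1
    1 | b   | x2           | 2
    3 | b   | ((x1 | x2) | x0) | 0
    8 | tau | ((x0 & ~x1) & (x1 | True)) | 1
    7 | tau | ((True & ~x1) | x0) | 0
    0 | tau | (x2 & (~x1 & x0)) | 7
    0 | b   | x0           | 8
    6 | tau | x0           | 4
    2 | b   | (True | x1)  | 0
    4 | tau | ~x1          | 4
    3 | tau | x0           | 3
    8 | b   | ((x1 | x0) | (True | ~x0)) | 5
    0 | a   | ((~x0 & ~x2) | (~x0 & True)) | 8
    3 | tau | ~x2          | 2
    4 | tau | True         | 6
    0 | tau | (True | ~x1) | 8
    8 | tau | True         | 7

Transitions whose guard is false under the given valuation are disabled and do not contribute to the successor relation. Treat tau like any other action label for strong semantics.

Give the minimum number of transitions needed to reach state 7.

Answer: 2

Trace:
Breadth-first toward 7:
  L0 = {0}
  L1 = {8}
  L2 = {5,7}
first hit 7 at d=2 via a·tau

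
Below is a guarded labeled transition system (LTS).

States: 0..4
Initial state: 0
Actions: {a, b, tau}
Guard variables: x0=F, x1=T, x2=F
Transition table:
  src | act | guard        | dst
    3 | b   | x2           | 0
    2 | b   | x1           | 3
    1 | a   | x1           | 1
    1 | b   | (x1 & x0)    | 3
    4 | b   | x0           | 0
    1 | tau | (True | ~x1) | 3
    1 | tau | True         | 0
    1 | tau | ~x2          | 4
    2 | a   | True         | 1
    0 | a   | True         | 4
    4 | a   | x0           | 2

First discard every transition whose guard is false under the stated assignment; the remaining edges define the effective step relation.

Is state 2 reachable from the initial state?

After dropping false guards: 7 live edges.
Layer 0: {0}
Layer 1: {4}  cumulative {0,4}
Reachable = {0,4}

Answer: UNREACHABLE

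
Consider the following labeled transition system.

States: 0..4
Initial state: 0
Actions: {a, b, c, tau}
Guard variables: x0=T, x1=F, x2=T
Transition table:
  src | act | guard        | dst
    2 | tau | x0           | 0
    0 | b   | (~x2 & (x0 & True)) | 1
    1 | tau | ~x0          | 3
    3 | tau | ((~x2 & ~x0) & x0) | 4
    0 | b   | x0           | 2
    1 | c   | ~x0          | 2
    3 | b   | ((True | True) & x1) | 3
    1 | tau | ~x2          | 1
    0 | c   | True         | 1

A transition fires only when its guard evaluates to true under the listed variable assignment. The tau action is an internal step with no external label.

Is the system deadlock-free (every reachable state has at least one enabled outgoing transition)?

Reachable = {0,1,2}
  0: b→2  c→1  [2 out]
  1: ∅  [no exit]
  2: tau→0  [1 out]
trace reaching 1: c

Answer: DEADLOCK at state 1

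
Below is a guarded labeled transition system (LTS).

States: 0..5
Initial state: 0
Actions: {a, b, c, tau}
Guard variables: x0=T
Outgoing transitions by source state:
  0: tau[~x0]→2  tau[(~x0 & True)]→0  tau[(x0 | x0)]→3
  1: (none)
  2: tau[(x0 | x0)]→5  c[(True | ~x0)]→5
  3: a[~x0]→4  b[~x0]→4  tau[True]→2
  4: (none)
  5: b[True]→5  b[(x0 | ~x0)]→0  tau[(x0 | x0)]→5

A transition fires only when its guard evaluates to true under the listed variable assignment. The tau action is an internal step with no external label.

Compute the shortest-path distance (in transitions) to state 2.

Layered search for 2:
  Layer 0: {0}
  Layer 1: {3}
  Layer 2: {2}
first hit 2 at d=2 via tau·tau

Answer: 2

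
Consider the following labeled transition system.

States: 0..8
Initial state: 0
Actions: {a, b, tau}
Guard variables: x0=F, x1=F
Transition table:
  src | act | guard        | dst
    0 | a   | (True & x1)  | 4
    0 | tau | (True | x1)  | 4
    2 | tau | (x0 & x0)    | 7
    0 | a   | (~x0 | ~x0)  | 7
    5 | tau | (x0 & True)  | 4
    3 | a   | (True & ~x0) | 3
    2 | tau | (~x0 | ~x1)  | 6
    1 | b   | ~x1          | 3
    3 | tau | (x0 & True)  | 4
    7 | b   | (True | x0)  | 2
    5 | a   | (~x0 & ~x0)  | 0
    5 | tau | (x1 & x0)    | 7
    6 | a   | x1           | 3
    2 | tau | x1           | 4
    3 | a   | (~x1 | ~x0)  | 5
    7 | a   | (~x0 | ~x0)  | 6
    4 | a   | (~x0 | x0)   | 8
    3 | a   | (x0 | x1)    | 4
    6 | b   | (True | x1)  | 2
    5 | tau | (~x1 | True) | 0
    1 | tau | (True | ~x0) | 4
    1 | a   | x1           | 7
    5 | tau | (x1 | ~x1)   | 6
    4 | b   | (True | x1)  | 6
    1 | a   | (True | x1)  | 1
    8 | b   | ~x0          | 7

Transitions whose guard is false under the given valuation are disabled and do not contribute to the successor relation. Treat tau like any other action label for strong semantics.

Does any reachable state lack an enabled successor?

R = {0,2,4,6,7,8}
  0: a→7  tau→4  [2 out]
  2: tau→6  [1 out]
  4: a→8  b→6  [2 out]
  6: b→2  [1 out]
  7: a→6  b→2  [2 out]
  8: b→7  [1 out]

Answer: DEADLOCK-FREE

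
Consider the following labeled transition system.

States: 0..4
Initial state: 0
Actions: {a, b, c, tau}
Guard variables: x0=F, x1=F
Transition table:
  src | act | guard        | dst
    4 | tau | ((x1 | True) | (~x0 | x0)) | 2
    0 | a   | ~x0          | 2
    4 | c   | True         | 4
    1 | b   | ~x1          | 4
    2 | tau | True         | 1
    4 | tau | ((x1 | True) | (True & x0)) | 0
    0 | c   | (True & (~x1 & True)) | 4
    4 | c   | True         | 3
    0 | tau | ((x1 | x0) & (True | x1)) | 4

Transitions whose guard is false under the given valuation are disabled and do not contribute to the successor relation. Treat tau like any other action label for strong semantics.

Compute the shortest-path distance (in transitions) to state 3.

Answer: 2

Working:
Breadth-first toward 3:
  L0 = {0}
  L1 = {2,4}
  L2 = {1,3}
depth(3)=2, e.g. c·c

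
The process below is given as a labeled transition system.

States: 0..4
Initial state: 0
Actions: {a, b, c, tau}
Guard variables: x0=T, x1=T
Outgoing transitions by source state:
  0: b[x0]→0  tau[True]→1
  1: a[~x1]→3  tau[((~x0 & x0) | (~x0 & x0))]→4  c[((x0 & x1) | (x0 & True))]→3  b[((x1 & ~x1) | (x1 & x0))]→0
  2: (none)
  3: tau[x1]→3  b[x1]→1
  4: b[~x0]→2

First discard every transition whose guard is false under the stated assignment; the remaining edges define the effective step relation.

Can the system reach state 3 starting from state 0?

Answer: REACHABLE

Analysis:
Guard filter leaves 6 enabled edge(s).
depth 0: {0}
depth 1: {1}  now seen {0,1}
depth 2: {3}  now seen {0,1,3}
Reach set: {0,1,3}
trace reaching 3: tau·c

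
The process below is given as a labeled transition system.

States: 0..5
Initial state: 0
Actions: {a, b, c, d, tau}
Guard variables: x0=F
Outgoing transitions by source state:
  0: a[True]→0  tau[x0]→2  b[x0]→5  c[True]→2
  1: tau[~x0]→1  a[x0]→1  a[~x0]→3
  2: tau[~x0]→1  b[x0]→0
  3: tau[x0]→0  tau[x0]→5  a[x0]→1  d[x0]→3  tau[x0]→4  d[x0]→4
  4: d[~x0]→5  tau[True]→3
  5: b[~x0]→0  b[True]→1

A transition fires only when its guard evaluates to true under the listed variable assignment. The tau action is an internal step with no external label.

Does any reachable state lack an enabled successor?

Answer: DEADLOCK at state 3

Trace:
R = {0,1,2,3}
  0: a→0  c→2  [deg 2]
  1: a→3  tau→1  [deg 2]
  2: tau→1  [deg 1]
  3: ∅  [deadlock]
Path to 3: c·tau·a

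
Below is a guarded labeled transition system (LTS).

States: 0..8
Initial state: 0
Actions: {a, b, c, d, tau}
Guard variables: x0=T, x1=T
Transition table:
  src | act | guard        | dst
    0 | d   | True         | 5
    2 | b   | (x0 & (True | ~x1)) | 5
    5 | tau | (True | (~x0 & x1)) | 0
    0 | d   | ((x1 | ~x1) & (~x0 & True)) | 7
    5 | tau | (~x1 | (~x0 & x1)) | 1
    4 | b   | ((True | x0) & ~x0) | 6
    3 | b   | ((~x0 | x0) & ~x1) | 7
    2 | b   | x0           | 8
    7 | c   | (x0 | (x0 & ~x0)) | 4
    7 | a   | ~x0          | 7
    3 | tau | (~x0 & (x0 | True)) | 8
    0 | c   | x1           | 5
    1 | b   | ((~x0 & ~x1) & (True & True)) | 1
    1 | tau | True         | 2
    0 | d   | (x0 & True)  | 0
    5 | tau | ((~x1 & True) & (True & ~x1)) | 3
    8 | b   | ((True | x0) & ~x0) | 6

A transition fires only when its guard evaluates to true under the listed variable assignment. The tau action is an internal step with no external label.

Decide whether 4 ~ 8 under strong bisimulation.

Answer: BISIMILAR

Trace:
Refine partition for ~:
  round 0: {{0,1,2,3,4,5,6,7,8}}
  round 1: {{0},{1,5},{2},{3,4,6,8},{7}}
  round 2: {{0},{1},{2},{3,4,6,8},{5},{7}}
6 equivalence class(es) (converged in 3)
class of 4: {3,4,6,8}; class of 8: {3,4,6,8}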